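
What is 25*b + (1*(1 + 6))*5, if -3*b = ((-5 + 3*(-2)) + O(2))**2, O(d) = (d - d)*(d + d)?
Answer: -2920/3 ≈ -973.33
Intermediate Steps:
O(d) = 0 (O(d) = 0*(2*d) = 0)
b = -121/3 (b = -((-5 + 3*(-2)) + 0)**2/3 = -((-5 - 6) + 0)**2/3 = -(-11 + 0)**2/3 = -1/3*(-11)**2 = -1/3*121 = -121/3 ≈ -40.333)
25*b + (1*(1 + 6))*5 = 25*(-121/3) + (1*(1 + 6))*5 = -3025/3 + (1*7)*5 = -3025/3 + 7*5 = -3025/3 + 35 = -2920/3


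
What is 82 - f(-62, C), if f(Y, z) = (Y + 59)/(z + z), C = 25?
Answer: 4103/50 ≈ 82.060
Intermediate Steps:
f(Y, z) = (59 + Y)/(2*z) (f(Y, z) = (59 + Y)/((2*z)) = (59 + Y)*(1/(2*z)) = (59 + Y)/(2*z))
82 - f(-62, C) = 82 - (59 - 62)/(2*25) = 82 - (-3)/(2*25) = 82 - 1*(-3/50) = 82 + 3/50 = 4103/50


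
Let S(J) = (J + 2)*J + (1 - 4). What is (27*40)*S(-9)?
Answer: 64800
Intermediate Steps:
S(J) = -3 + J*(2 + J) (S(J) = (2 + J)*J - 3 = J*(2 + J) - 3 = -3 + J*(2 + J))
(27*40)*S(-9) = (27*40)*(-3 + (-9)² + 2*(-9)) = 1080*(-3 + 81 - 18) = 1080*60 = 64800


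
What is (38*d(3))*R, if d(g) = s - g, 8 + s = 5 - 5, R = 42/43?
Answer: -17556/43 ≈ -408.28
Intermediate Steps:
R = 42/43 (R = 42*(1/43) = 42/43 ≈ 0.97674)
s = -8 (s = -8 + (5 - 5) = -8 + 0 = -8)
d(g) = -8 - g
(38*d(3))*R = (38*(-8 - 1*3))*(42/43) = (38*(-8 - 3))*(42/43) = (38*(-11))*(42/43) = -418*42/43 = -17556/43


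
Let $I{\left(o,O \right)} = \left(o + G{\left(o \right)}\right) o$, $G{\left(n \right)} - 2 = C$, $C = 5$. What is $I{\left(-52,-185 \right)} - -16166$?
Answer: $18506$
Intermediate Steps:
$G{\left(n \right)} = 7$ ($G{\left(n \right)} = 2 + 5 = 7$)
$I{\left(o,O \right)} = o \left(7 + o\right)$ ($I{\left(o,O \right)} = \left(o + 7\right) o = \left(7 + o\right) o = o \left(7 + o\right)$)
$I{\left(-52,-185 \right)} - -16166 = - 52 \left(7 - 52\right) - -16166 = \left(-52\right) \left(-45\right) + 16166 = 2340 + 16166 = 18506$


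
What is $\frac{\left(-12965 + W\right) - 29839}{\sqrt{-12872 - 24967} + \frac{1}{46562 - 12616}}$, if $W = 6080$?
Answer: $\frac{1246632904 i}{- i + 33946 \sqrt{37839}} \approx -2.859 \cdot 10^{-5} + 188.79 i$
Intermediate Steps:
$\frac{\left(-12965 + W\right) - 29839}{\sqrt{-12872 - 24967} + \frac{1}{46562 - 12616}} = \frac{\left(-12965 + 6080\right) - 29839}{\sqrt{-12872 - 24967} + \frac{1}{46562 - 12616}} = \frac{-6885 - 29839}{\sqrt{-37839} + \frac{1}{33946}} = - \frac{36724}{i \sqrt{37839} + \frac{1}{33946}} = - \frac{36724}{\frac{1}{33946} + i \sqrt{37839}}$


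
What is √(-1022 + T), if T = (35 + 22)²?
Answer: √2227 ≈ 47.191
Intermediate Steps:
T = 3249 (T = 57² = 3249)
√(-1022 + T) = √(-1022 + 3249) = √2227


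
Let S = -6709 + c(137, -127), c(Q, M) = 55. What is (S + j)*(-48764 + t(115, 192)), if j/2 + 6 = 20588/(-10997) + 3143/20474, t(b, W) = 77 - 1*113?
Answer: 36640040283612000/112576289 ≈ 3.2547e+8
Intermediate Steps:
t(b, W) = -36 (t(b, W) = 77 - 113 = -36)
j = -1737870609/112576289 (j = -12 + 2*(20588/(-10997) + 3143/20474) = -12 + 2*(20588*(-1/10997) + 3143*(1/20474)) = -12 + 2*(-20588/10997 + 3143/20474) = -12 + 2*(-386955141/225152578) = -12 - 386955141/112576289 = -1737870609/112576289 ≈ -15.437)
S = -6654 (S = -6709 + 55 = -6654)
(S + j)*(-48764 + t(115, 192)) = (-6654 - 1737870609/112576289)*(-48764 - 36) = -750820497615/112576289*(-48800) = 36640040283612000/112576289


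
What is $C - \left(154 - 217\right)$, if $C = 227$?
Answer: $290$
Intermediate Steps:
$C - \left(154 - 217\right) = 227 - \left(154 - 217\right) = 227 - -63 = 227 + 63 = 290$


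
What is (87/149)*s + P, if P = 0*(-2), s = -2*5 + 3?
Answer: -609/149 ≈ -4.0872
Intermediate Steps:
s = -7 (s = -10 + 3 = -7)
P = 0
(87/149)*s + P = (87/149)*(-7) + 0 = -609/149 + 0 = -609/149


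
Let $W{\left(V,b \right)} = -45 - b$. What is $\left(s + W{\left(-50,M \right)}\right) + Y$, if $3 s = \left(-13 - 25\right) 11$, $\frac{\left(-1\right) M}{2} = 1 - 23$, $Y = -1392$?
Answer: $- \frac{4861}{3} \approx -1620.3$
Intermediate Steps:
$M = 44$ ($M = - 2 \left(1 - 23\right) = \left(-2\right) \left(-22\right) = 44$)
$s = - \frac{418}{3}$ ($s = \frac{\left(-13 - 25\right) 11}{3} = \frac{\left(-38\right) 11}{3} = \frac{1}{3} \left(-418\right) = - \frac{418}{3} \approx -139.33$)
$\left(s + W{\left(-50,M \right)}\right) + Y = \left(- \frac{418}{3} - 89\right) - 1392 = - \frac{685}{3} - 1392 = - \frac{4861}{3}$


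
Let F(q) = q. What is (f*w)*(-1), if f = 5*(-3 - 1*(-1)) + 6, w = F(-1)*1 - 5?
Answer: -24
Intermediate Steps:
w = -6 (w = -1*1 - 5 = -1 - 5 = -6)
f = -4 (f = 5*(-3 + 1) + 6 = 5*(-2) + 6 = -10 + 6 = -4)
(f*w)*(-1) = -4*(-6)*(-1) = 24*(-1) = -24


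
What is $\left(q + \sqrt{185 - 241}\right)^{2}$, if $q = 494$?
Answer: $243980 + 1976 i \sqrt{14} \approx 2.4398 \cdot 10^{5} + 7393.5 i$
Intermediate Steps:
$\left(q + \sqrt{185 - 241}\right)^{2} = \left(494 + \sqrt{185 - 241}\right)^{2} = \left(494 + \sqrt{-56}\right)^{2} = \left(494 + 2 i \sqrt{14}\right)^{2}$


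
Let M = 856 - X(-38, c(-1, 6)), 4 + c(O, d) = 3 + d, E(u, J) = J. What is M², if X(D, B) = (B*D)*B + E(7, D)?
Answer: 3400336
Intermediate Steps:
c(O, d) = -1 + d (c(O, d) = -4 + (3 + d) = -1 + d)
X(D, B) = D + D*B² (X(D, B) = (B*D)*B + D = D*B² + D = D + D*B²)
M = 1844 (M = 856 - (-38)*(1 + (-1 + 6)²) = 856 - (-38)*(1 + 5²) = 856 - (-38)*(1 + 25) = 856 - (-38)*26 = 856 - 1*(-988) = 856 + 988 = 1844)
M² = 1844² = 3400336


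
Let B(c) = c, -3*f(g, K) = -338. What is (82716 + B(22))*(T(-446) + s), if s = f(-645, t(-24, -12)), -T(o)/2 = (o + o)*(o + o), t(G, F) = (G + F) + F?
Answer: -394961922748/3 ≈ -1.3165e+11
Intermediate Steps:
t(G, F) = G + 2*F (t(G, F) = (F + G) + F = G + 2*F)
f(g, K) = 338/3 (f(g, K) = -1/3*(-338) = 338/3)
T(o) = -8*o**2 (T(o) = -2*(o + o)*(o + o) = -2*2*o*2*o = -8*o**2)
s = 338/3 ≈ 112.67
(82716 + B(22))*(T(-446) + s) = (82716 + 22)*(-8*(-446)**2 + 338/3) = 82738*(-8*198916 + 338/3) = 82738*(-1591328 + 338/3) = 82738*(-4773646/3) = -394961922748/3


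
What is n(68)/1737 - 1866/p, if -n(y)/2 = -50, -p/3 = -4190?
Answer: -330707/3639015 ≈ -0.090878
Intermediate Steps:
p = 12570 (p = -3*(-4190) = 12570)
n(y) = 100 (n(y) = -2*(-50) = 100)
n(68)/1737 - 1866/p = 100/1737 - 1866/12570 = 100*(1/1737) - 1866*1/12570 = 100/1737 - 311/2095 = -330707/3639015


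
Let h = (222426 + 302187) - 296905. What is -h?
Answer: -227708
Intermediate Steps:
h = 227708 (h = 524613 - 296905 = 227708)
-h = -1*227708 = -227708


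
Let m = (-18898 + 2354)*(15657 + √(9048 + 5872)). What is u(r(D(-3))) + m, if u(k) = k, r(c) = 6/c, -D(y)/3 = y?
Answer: -777088222/3 - 33088*√3730 ≈ -2.6105e+8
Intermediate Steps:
D(y) = -3*y
m = -259029408 - 33088*√3730 (m = -16544*(15657 + √14920) = -16544*(15657 + 2*√3730) = -259029408 - 33088*√3730 ≈ -2.6105e+8)
u(r(D(-3))) + m = 6/((-3*(-3))) + (-259029408 - 33088*√3730) = 6/9 + (-259029408 - 33088*√3730) = 6*(⅑) + (-259029408 - 33088*√3730) = ⅔ + (-259029408 - 33088*√3730) = -777088222/3 - 33088*√3730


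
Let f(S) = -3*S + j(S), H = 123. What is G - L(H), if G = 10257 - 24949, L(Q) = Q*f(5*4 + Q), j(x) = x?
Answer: 20486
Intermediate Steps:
f(S) = -2*S (f(S) = -3*S + S = -2*S)
L(Q) = Q*(-40 - 2*Q) (L(Q) = Q*(-2*(5*4 + Q)) = Q*(-2*(20 + Q)) = Q*(-40 - 2*Q))
G = -14692
G - L(H) = -14692 - 2*123*(-20 - 1*123) = -14692 - 2*123*(-20 - 123) = -14692 - 2*123*(-143) = -14692 - 1*(-35178) = -14692 + 35178 = 20486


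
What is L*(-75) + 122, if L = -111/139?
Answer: 25283/139 ≈ 181.89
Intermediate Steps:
L = -111/139 (L = -111*1/139 = -111/139 ≈ -0.79856)
L*(-75) + 122 = -111/139*(-75) + 122 = 8325/139 + 122 = 25283/139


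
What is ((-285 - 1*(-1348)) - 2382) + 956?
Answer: -363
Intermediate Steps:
((-285 - 1*(-1348)) - 2382) + 956 = ((-285 + 1348) - 2382) + 956 = (1063 - 2382) + 956 = -1319 + 956 = -363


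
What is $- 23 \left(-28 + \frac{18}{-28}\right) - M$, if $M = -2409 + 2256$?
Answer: $\frac{11365}{14} \approx 811.79$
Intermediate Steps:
$M = -153$
$- 23 \left(-28 + \frac{18}{-28}\right) - M = - 23 \left(-28 + \frac{18}{-28}\right) - -153 = - 23 \left(-28 + 18 \left(- \frac{1}{28}\right)\right) + 153 = - 23 \left(-28 - \frac{9}{14}\right) + 153 = \left(-23\right) \left(- \frac{401}{14}\right) + 153 = \frac{9223}{14} + 153 = \frac{11365}{14}$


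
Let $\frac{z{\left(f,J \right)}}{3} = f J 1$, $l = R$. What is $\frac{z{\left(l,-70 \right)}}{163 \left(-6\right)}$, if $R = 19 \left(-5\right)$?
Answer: $- \frac{3325}{163} \approx -20.399$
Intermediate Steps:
$R = -95$
$l = -95$
$z{\left(f,J \right)} = 3 J f$ ($z{\left(f,J \right)} = 3 f J 1 = 3 J f 1 = 3 J f$)
$\frac{z{\left(l,-70 \right)}}{163 \left(-6\right)} = \frac{3 \left(-70\right) \left(-95\right)}{163 \left(-6\right)} = \frac{19950}{-978} = 19950 \left(- \frac{1}{978}\right) = - \frac{3325}{163}$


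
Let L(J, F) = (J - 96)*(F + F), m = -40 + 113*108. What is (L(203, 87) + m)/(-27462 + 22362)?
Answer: -15391/2550 ≈ -6.0357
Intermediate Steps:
m = 12164 (m = -40 + 12204 = 12164)
L(J, F) = 2*F*(-96 + J) (L(J, F) = (-96 + J)*(2*F) = 2*F*(-96 + J))
(L(203, 87) + m)/(-27462 + 22362) = (2*87*(-96 + 203) + 12164)/(-27462 + 22362) = (2*87*107 + 12164)/(-5100) = (18618 + 12164)*(-1/5100) = 30782*(-1/5100) = -15391/2550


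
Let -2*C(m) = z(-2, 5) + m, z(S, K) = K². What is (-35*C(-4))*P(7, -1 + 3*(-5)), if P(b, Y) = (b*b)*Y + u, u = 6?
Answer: -285915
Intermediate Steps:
C(m) = -25/2 - m/2 (C(m) = -(5² + m)/2 = -(25 + m)/2 = -25/2 - m/2)
P(b, Y) = 6 + Y*b² (P(b, Y) = (b*b)*Y + 6 = b²*Y + 6 = Y*b² + 6 = 6 + Y*b²)
(-35*C(-4))*P(7, -1 + 3*(-5)) = (-35*(-25/2 - ½*(-4)))*(6 + (-1 + 3*(-5))*7²) = (-35*(-25/2 + 2))*(6 + (-1 - 15)*49) = (-35*(-21/2))*(6 - 16*49) = 735*(6 - 784)/2 = (735/2)*(-778) = -285915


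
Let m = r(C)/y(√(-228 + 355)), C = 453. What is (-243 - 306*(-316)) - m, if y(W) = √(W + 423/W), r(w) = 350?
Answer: 96453 - 35*√22*127^(¼)/11 ≈ 96403.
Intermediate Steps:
m = 35*√22*127^(¼)/11 (m = 350/(√(√(-228 + 355) + 423/(√(-228 + 355)))) = 350/(√(√127 + 423/(√127))) = 350/(√(√127 + 423*(√127/127))) = 350/(√(√127 + 423*√127/127)) = 350/(√(550*√127/127)) = 350/((5*127^(¾)*(127*√22)/16129)) = 350*(√22*127^(¼)/110) = 35*√22*127^(¼)/11 ≈ 50.100)
(-243 - 306*(-316)) - m = (-243 - 306*(-316)) - 35*√22*127^(¼)/11 = (-243 + 96696) - 35*√22*127^(¼)/11 = 96453 - 35*√22*127^(¼)/11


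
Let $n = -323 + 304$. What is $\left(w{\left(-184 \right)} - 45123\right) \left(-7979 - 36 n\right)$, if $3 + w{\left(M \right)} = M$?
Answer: $330536450$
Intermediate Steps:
$w{\left(M \right)} = -3 + M$
$n = -19$
$\left(w{\left(-184 \right)} - 45123\right) \left(-7979 - 36 n\right) = \left(\left(-3 - 184\right) - 45123\right) \left(-7979 - -684\right) = \left(-187 - 45123\right) \left(-7979 + 684\right) = \left(-45310\right) \left(-7295\right) = 330536450$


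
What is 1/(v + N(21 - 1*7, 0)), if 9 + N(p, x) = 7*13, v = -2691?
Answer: -1/2609 ≈ -0.00038329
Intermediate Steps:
N(p, x) = 82 (N(p, x) = -9 + 7*13 = -9 + 91 = 82)
1/(v + N(21 - 1*7, 0)) = 1/(-2691 + 82) = 1/(-2609) = -1/2609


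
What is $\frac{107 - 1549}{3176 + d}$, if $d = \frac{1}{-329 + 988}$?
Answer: $- \frac{950278}{2092985} \approx -0.45403$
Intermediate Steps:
$d = \frac{1}{659} \approx 0.0015175$
$\frac{107 - 1549}{3176 + d} = \frac{107 - 1549}{3176 + \frac{1}{659}} = - \frac{1442}{\frac{2092985}{659}} = \left(-1442\right) \frac{659}{2092985} = - \frac{950278}{2092985}$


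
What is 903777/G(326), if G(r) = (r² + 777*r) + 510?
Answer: 903777/360088 ≈ 2.5099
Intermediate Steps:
G(r) = 510 + r² + 777*r
903777/G(326) = 903777/(510 + 326² + 777*326) = 903777/(510 + 106276 + 253302) = 903777/360088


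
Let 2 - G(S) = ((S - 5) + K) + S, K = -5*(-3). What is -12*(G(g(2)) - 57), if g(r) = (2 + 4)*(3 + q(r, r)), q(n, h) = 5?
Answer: 1932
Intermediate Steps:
K = 15
g(r) = 48 (g(r) = (2 + 4)*(3 + 5) = 6*8 = 48)
G(S) = -8 - 2*S (G(S) = 2 - (((S - 5) + 15) + S) = 2 - (((-5 + S) + 15) + S) = 2 - ((10 + S) + S) = 2 - (10 + 2*S) = 2 + (-10 - 2*S) = -8 - 2*S)
-12*(G(g(2)) - 57) = -12*((-8 - 2*48) - 57) = -12*((-8 - 96) - 57) = -12*(-104 - 57) = -12*(-161) = 1932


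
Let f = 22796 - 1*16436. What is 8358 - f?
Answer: 1998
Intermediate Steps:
f = 6360 (f = 22796 - 16436 = 6360)
8358 - f = 8358 - 1*6360 = 8358 - 6360 = 1998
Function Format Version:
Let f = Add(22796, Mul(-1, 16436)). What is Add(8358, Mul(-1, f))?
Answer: 1998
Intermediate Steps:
f = 6360 (f = Add(22796, -16436) = 6360)
Add(8358, Mul(-1, f)) = Add(8358, Mul(-1, 6360)) = Add(8358, -6360) = 1998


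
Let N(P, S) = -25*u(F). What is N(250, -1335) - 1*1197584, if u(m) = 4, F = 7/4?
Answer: -1197684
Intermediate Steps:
F = 7/4 (F = 7*(¼) = 7/4 ≈ 1.7500)
N(P, S) = -100 (N(P, S) = -25*4 = -100)
N(250, -1335) - 1*1197584 = -100 - 1*1197584 = -100 - 1197584 = -1197684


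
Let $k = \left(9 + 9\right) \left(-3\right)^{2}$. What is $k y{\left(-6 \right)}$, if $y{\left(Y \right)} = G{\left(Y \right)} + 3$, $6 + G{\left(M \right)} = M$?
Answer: $-1458$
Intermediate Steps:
$G{\left(M \right)} = -6 + M$
$y{\left(Y \right)} = -3 + Y$ ($y{\left(Y \right)} = \left(-6 + Y\right) + 3 = -3 + Y$)
$k = 162$ ($k = 18 \cdot 9 = 162$)
$k y{\left(-6 \right)} = 162 \left(-3 - 6\right) = 162 \left(-9\right) = -1458$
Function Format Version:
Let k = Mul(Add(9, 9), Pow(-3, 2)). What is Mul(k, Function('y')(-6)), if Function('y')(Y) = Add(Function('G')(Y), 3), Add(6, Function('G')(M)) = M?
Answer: -1458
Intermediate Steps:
Function('G')(M) = Add(-6, M)
Function('y')(Y) = Add(-3, Y) (Function('y')(Y) = Add(Add(-6, Y), 3) = Add(-3, Y))
k = 162 (k = Mul(18, 9) = 162)
Mul(k, Function('y')(-6)) = Mul(162, Add(-3, -6)) = Mul(162, -9) = -1458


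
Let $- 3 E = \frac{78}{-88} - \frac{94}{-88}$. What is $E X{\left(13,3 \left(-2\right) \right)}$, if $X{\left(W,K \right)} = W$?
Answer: $- \frac{26}{33} \approx -0.78788$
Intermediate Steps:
$E = - \frac{2}{33}$ ($E = - \frac{\frac{78}{-88} - \frac{94}{-88}}{3} = - \frac{78 \left(- \frac{1}{88}\right) - - \frac{47}{44}}{3} = - \frac{- \frac{39}{44} + \frac{47}{44}}{3} = \left(- \frac{1}{3}\right) \frac{2}{11} = - \frac{2}{33} \approx -0.060606$)
$E X{\left(13,3 \left(-2\right) \right)} = \left(- \frac{2}{33}\right) 13 = - \frac{26}{33}$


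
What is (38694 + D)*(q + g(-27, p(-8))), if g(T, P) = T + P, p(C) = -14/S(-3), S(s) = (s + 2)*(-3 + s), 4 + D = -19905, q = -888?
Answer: -51696320/3 ≈ -1.7232e+7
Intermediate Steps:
D = -19909 (D = -4 - 19905 = -19909)
S(s) = (-3 + s)*(2 + s) (S(s) = (2 + s)*(-3 + s) = (-3 + s)*(2 + s))
p(C) = -7/3 (p(C) = -14/(-6 + (-3)² - 1*(-3)) = -14/(-6 + 9 + 3) = -14/6 = -14*⅙ = -7/3)
g(T, P) = P + T
(38694 + D)*(q + g(-27, p(-8))) = (38694 - 19909)*(-888 + (-7/3 - 27)) = 18785*(-888 - 88/3) = 18785*(-2752/3) = -51696320/3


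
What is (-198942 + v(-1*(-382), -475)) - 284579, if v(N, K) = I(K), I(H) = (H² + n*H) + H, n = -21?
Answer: -248396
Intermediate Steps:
I(H) = H² - 20*H (I(H) = (H² - 21*H) + H = H² - 20*H)
v(N, K) = K*(-20 + K)
(-198942 + v(-1*(-382), -475)) - 284579 = (-198942 - 475*(-20 - 475)) - 284579 = (-198942 - 475*(-495)) - 284579 = (-198942 + 235125) - 284579 = 36183 - 284579 = -248396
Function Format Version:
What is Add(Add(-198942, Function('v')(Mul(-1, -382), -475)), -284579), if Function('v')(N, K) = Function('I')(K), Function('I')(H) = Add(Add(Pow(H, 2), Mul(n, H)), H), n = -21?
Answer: -248396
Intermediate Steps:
Function('I')(H) = Add(Pow(H, 2), Mul(-20, H)) (Function('I')(H) = Add(Add(Pow(H, 2), Mul(-21, H)), H) = Add(Pow(H, 2), Mul(-20, H)))
Function('v')(N, K) = Mul(K, Add(-20, K))
Add(Add(-198942, Function('v')(Mul(-1, -382), -475)), -284579) = Add(Add(-198942, Mul(-475, Add(-20, -475))), -284579) = Add(Add(-198942, Mul(-475, -495)), -284579) = Add(Add(-198942, 235125), -284579) = Add(36183, -284579) = -248396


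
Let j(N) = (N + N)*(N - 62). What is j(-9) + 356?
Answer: 1634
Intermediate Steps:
j(N) = 2*N*(-62 + N) (j(N) = (2*N)*(-62 + N) = 2*N*(-62 + N))
j(-9) + 356 = 2*(-9)*(-62 - 9) + 356 = 2*(-9)*(-71) + 356 = 1278 + 356 = 1634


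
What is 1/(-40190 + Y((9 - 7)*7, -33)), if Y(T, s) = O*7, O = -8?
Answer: -1/40246 ≈ -2.4847e-5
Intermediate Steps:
Y(T, s) = -56 (Y(T, s) = -8*7 = -56)
1/(-40190 + Y((9 - 7)*7, -33)) = 1/(-40190 - 56) = 1/(-40246) = -1/40246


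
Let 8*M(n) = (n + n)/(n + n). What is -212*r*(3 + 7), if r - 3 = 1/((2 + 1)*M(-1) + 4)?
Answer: -47912/7 ≈ -6844.6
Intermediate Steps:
M(n) = ⅛ (M(n) = ((n + n)/(n + n))/8 = ((2*n)/((2*n)))/8 = ((2*n)*(1/(2*n)))/8 = (⅛)*1 = ⅛)
r = 113/35 (r = 3 + 1/((2 + 1)*(⅛) + 4) = 3 + 1/(3*(⅛) + 4) = 3 + 1/(3/8 + 4) = 3 + 1/(35/8) = 3 + 8/35 = 113/35 ≈ 3.2286)
-212*r*(3 + 7) = -23956*(3 + 7)/35 = -23956*10/35 = -212*226/7 = -47912/7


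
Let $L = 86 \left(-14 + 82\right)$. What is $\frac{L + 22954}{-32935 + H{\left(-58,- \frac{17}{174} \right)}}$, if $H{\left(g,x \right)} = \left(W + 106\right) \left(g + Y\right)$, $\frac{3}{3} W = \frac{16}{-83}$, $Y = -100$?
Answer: $- \frac{2390566}{4121161} \approx -0.58007$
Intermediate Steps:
$W = - \frac{16}{83}$ ($W = \frac{16}{-83} = 16 \left(- \frac{1}{83}\right) = - \frac{16}{83} \approx -0.19277$)
$H{\left(g,x \right)} = - \frac{878200}{83} + \frac{8782 g}{83}$ ($H{\left(g,x \right)} = \left(- \frac{16}{83} + 106\right) \left(g - 100\right) = \frac{8782 \left(-100 + g\right)}{83} = - \frac{878200}{83} + \frac{8782 g}{83}$)
$L = 5848$ ($L = 86 \cdot 68 = 5848$)
$\frac{L + 22954}{-32935 + H{\left(-58,- \frac{17}{174} \right)}} = \frac{5848 + 22954}{-32935 + \left(- \frac{878200}{83} + \frac{8782}{83} \left(-58\right)\right)} = \frac{28802}{-32935 - \frac{1387556}{83}} = \frac{28802}{- \frac{4121161}{83}} = 28802 \left(- \frac{83}{4121161}\right) = - \frac{2390566}{4121161}$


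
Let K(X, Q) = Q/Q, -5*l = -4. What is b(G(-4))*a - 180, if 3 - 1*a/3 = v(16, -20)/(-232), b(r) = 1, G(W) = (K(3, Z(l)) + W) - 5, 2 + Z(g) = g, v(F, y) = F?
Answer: -4953/29 ≈ -170.79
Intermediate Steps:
l = 4/5 (l = -1/5*(-4) = 4/5 ≈ 0.80000)
Z(g) = -2 + g
K(X, Q) = 1
G(W) = -4 + W (G(W) = (1 + W) - 5 = -4 + W)
a = 267/29 (a = 9 - 48/(-232) = 9 - 48*(-1)/232 = 9 - 3*(-2/29) = 9 + 6/29 = 267/29 ≈ 9.2069)
b(G(-4))*a - 180 = 1*(267/29) - 180 = 267/29 - 180 = -4953/29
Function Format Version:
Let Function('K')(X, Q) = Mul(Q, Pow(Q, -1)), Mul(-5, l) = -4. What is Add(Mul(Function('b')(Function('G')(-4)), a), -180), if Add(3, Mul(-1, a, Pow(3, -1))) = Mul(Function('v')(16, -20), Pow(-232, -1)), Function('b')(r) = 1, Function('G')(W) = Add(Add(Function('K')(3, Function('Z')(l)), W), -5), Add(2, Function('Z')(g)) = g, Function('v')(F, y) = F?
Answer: Rational(-4953, 29) ≈ -170.79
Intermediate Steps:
l = Rational(4, 5) (l = Mul(Rational(-1, 5), -4) = Rational(4, 5) ≈ 0.80000)
Function('Z')(g) = Add(-2, g)
Function('K')(X, Q) = 1
Function('G')(W) = Add(-4, W) (Function('G')(W) = Add(Add(1, W), -5) = Add(-4, W))
a = Rational(267, 29) (a = Add(9, Mul(-3, Mul(16, Pow(-232, -1)))) = Add(9, Mul(-3, Mul(16, Rational(-1, 232)))) = Add(9, Mul(-3, Rational(-2, 29))) = Add(9, Rational(6, 29)) = Rational(267, 29) ≈ 9.2069)
Add(Mul(Function('b')(Function('G')(-4)), a), -180) = Add(Mul(1, Rational(267, 29)), -180) = Add(Rational(267, 29), -180) = Rational(-4953, 29)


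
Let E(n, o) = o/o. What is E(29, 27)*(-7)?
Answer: -7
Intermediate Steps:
E(n, o) = 1
E(29, 27)*(-7) = 1*(-7) = -7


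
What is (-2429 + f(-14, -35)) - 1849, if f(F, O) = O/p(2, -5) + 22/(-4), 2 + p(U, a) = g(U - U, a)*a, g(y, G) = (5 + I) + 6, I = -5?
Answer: -137037/32 ≈ -4282.4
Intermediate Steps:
g(y, G) = 6 (g(y, G) = (5 - 5) + 6 = 0 + 6 = 6)
p(U, a) = -2 + 6*a
f(F, O) = -11/2 - O/32 (f(F, O) = O/(-2 + 6*(-5)) + 22/(-4) = O/(-2 - 30) + 22*(-¼) = O/(-32) - 11/2 = O*(-1/32) - 11/2 = -O/32 - 11/2 = -11/2 - O/32)
(-2429 + f(-14, -35)) - 1849 = (-2429 + (-11/2 - 1/32*(-35))) - 1849 = (-2429 + (-11/2 + 35/32)) - 1849 = (-2429 - 141/32) - 1849 = -77869/32 - 1849 = -137037/32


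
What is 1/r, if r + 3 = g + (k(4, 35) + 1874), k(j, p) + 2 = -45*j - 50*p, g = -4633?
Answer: -1/4694 ≈ -0.00021304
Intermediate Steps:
k(j, p) = -2 - 50*p - 45*j (k(j, p) = -2 + (-45*j - 50*p) = -2 + (-50*p - 45*j) = -2 - 50*p - 45*j)
r = -4694 (r = -3 + (-4633 + ((-2 - 50*35 - 45*4) + 1874)) = -3 + (-4633 + ((-2 - 1750 - 180) + 1874)) = -3 + (-4633 + (-1932 + 1874)) = -3 + (-4633 - 58) = -3 - 4691 = -4694)
1/r = 1/(-4694) = -1/4694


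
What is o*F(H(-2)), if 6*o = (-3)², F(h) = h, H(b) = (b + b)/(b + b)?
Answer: 3/2 ≈ 1.5000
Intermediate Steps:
H(b) = 1 (H(b) = (2*b)/((2*b)) = (2*b)*(1/(2*b)) = 1)
o = 3/2 (o = (⅙)*(-3)² = (⅙)*9 = 3/2 ≈ 1.5000)
o*F(H(-2)) = (3/2)*1 = 3/2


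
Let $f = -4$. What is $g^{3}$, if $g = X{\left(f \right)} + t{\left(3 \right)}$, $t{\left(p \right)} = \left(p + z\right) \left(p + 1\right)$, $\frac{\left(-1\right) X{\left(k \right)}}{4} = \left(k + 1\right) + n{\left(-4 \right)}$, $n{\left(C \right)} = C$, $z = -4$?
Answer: $13824$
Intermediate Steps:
$X{\left(k \right)} = 12 - 4 k$ ($X{\left(k \right)} = - 4 \left(\left(k + 1\right) - 4\right) = - 4 \left(\left(1 + k\right) - 4\right) = - 4 \left(-3 + k\right) = 12 - 4 k$)
$t{\left(p \right)} = \left(1 + p\right) \left(-4 + p\right)$ ($t{\left(p \right)} = \left(p - 4\right) \left(p + 1\right) = \left(-4 + p\right) \left(1 + p\right) = \left(1 + p\right) \left(-4 + p\right)$)
$g = 24$ ($g = \left(12 - -16\right) - \left(13 - 9\right) = \left(12 + 16\right) - 4 = 28 - 4 = 24$)
$g^{3} = 24^{3} = 13824$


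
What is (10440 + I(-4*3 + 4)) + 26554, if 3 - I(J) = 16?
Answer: 36981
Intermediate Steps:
I(J) = -13 (I(J) = 3 - 1*16 = 3 - 16 = -13)
(10440 + I(-4*3 + 4)) + 26554 = (10440 - 13) + 26554 = 10427 + 26554 = 36981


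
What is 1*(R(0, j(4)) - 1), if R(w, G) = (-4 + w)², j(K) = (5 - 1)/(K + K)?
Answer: 15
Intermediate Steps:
j(K) = 2/K (j(K) = 4/((2*K)) = 4*(1/(2*K)) = 2/K)
1*(R(0, j(4)) - 1) = 1*((-4 + 0)² - 1) = 1*((-4)² - 1) = 1*(16 - 1) = 1*15 = 15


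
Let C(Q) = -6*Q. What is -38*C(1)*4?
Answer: 912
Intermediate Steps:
-38*C(1)*4 = -(-228)*4 = -38*(-6)*4 = 228*4 = 912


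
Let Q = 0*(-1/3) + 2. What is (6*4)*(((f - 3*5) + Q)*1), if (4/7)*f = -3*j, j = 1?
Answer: -438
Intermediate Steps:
Q = 2 (Q = 0*(-1/3) + 2 = 0 + 2 = 2)
f = -21/4 (f = 7*(-3*1)/4 = (7/4)*(-3) = -21/4 ≈ -5.2500)
(6*4)*(((f - 3*5) + Q)*1) = (6*4)*(((-21/4 - 3*5) + 2)*1) = 24*(((-21/4 - 15) + 2)*1) = 24*((-81/4 + 2)*1) = 24*(-73/4*1) = 24*(-73/4) = -438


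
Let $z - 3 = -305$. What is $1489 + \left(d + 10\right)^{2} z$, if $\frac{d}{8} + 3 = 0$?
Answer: $-57703$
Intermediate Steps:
$z = -302$ ($z = 3 - 305 = -302$)
$d = -24$ ($d = -24 + 8 \cdot 0 = -24 + 0 = -24$)
$1489 + \left(d + 10\right)^{2} z = 1489 + \left(-24 + 10\right)^{2} \left(-302\right) = 1489 + \left(-14\right)^{2} \left(-302\right) = 1489 + 196 \left(-302\right) = 1489 - 59192 = -57703$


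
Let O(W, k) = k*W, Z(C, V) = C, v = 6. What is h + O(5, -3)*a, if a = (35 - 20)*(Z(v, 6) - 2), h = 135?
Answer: -765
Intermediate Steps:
O(W, k) = W*k
a = 60 (a = (35 - 20)*(6 - 2) = 15*4 = 60)
h + O(5, -3)*a = 135 + (5*(-3))*60 = 135 - 15*60 = 135 - 900 = -765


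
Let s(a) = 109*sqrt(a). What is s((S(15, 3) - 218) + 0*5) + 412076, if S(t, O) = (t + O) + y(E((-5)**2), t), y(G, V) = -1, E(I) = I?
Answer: 412076 + 109*I*sqrt(201) ≈ 4.1208e+5 + 1545.3*I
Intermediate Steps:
S(t, O) = -1 + O + t (S(t, O) = (t + O) - 1 = (O + t) - 1 = -1 + O + t)
s((S(15, 3) - 218) + 0*5) + 412076 = 109*sqrt(((-1 + 3 + 15) - 218) + 0*5) + 412076 = 109*sqrt((17 - 218) + 0) + 412076 = 109*sqrt(-201 + 0) + 412076 = 109*sqrt(-201) + 412076 = 109*(I*sqrt(201)) + 412076 = 109*I*sqrt(201) + 412076 = 412076 + 109*I*sqrt(201)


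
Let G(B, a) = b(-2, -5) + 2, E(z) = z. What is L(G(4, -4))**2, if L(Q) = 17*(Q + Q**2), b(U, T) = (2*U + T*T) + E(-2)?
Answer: 61685316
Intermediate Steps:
b(U, T) = -2 + T**2 + 2*U (b(U, T) = (2*U + T*T) - 2 = (2*U + T**2) - 2 = (T**2 + 2*U) - 2 = -2 + T**2 + 2*U)
G(B, a) = 21 (G(B, a) = (-2 + (-5)**2 + 2*(-2)) + 2 = (-2 + 25 - 4) + 2 = 19 + 2 = 21)
L(Q) = 17*Q + 17*Q**2
L(G(4, -4))**2 = (17*21*(1 + 21))**2 = (17*21*22)**2 = 7854**2 = 61685316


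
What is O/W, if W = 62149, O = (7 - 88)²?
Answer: 6561/62149 ≈ 0.10557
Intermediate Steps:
O = 6561 (O = (-81)² = 6561)
O/W = 6561/62149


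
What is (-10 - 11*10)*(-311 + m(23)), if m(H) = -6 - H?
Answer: 40800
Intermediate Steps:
(-10 - 11*10)*(-311 + m(23)) = (-10 - 11*10)*(-311 + (-6 - 1*23)) = (-10 - 110)*(-311 + (-6 - 23)) = -120*(-311 - 29) = -120*(-340) = 40800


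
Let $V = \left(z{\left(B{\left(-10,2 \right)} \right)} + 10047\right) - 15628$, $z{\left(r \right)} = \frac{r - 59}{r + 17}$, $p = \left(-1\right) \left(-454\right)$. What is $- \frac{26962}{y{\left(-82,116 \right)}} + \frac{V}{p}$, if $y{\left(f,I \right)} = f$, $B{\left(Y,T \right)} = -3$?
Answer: $\frac{20619800}{65149} \approx 316.5$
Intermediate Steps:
$p = 454$
$z{\left(r \right)} = \frac{-59 + r}{17 + r}$
$V = - \frac{39098}{7}$ ($V = \left(\frac{-59 - 3}{17 - 3} + 10047\right) - 15628 = \left(\frac{1}{14} \left(-62\right) + 10047\right) - 15628 = \left(- \frac{31}{7} + 10047\right) - 15628 = \frac{70298}{7} - 15628 = - \frac{39098}{7} \approx -5585.4$)
$- \frac{26962}{y{\left(-82,116 \right)}} + \frac{V}{p} = - \frac{26962}{-82} - \frac{39098}{7 \cdot 454} = \left(-26962\right) \left(- \frac{1}{82}\right) - \frac{19549}{1589} = \frac{13481}{41} - \frac{19549}{1589} = \frac{20619800}{65149}$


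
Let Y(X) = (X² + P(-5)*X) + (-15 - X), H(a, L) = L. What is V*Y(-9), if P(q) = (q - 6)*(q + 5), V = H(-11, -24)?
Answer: -1800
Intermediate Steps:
V = -24
P(q) = (-6 + q)*(5 + q)
Y(X) = -15 + X² - X (Y(X) = (X² + (-30 + (-5)² - 1*(-5))*X) + (-15 - X) = (X² + (-30 + 25 + 5)*X) + (-15 - X) = (X² + 0*X) + (-15 - X) = (X² + 0) + (-15 - X) = X² + (-15 - X) = -15 + X² - X)
V*Y(-9) = -24*(-15 + (-9)² - 1*(-9)) = -24*(-15 + 81 + 9) = -24*75 = -1800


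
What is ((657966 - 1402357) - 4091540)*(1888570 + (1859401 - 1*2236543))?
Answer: -7309161519468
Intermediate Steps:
((657966 - 1402357) - 4091540)*(1888570 + (1859401 - 1*2236543)) = (-744391 - 4091540)*(1888570 + (1859401 - 2236543)) = -4835931*(1888570 - 377142) = -4835931*1511428 = -7309161519468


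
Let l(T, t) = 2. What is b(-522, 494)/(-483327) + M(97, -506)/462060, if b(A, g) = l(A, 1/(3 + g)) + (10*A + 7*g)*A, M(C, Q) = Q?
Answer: -1389645887/729823770 ≈ -1.9041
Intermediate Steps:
b(A, g) = 2 + A*(7*g + 10*A) (b(A, g) = 2 + (10*A + 7*g)*A = 2 + (7*g + 10*A)*A = 2 + A*(7*g + 10*A))
b(-522, 494)/(-483327) + M(97, -506)/462060 = (2 + 10*(-522)**2 + 7*(-522)*494)/(-483327) - 506/462060 = (2 + 10*272484 - 1805076)*(-1/483327) - 506*1/462060 = (2 + 2724840 - 1805076)*(-1/483327) - 253/231030 = 919766*(-1/483327) - 253/231030 = -919766/483327 - 253/231030 = -1389645887/729823770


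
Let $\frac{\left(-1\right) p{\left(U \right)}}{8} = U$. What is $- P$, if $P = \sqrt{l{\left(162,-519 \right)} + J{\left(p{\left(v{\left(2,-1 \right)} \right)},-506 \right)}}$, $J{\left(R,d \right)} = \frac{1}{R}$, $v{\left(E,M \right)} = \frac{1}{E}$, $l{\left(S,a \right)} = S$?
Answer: $- \frac{\sqrt{647}}{2} \approx -12.718$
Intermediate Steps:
$p{\left(U \right)} = - 8 U$
$P = \frac{\sqrt{647}}{2}$ ($P = \sqrt{162 + \frac{1}{\left(-8\right) \frac{1}{2}}} = \sqrt{162 + \frac{1}{-4}} = \sqrt{162 - \frac{1}{4}} = \sqrt{\frac{647}{4}} = \frac{\sqrt{647}}{2} \approx 12.718$)
$- P = - \frac{\sqrt{647}}{2}$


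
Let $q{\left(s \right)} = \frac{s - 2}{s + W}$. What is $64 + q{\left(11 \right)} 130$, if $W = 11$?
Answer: $\frac{1289}{11} \approx 117.18$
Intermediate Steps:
$q{\left(s \right)} = \frac{-2 + s}{11 + s}$ ($q{\left(s \right)} = \frac{s - 2}{s + 11} = \frac{-2 + s}{11 + s}$)
$64 + q{\left(11 \right)} 130 = 64 + \frac{-2 + 11}{11 + 11} \cdot 130 = 64 + \frac{1}{22} \cdot 9 \cdot 130 = 64 + \frac{9}{22} \cdot 130 = 64 + \frac{585}{11} = \frac{1289}{11}$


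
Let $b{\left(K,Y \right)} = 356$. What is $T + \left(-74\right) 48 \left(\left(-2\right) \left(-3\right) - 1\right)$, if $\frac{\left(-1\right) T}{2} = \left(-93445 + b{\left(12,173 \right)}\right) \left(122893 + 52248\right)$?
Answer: $32607383338$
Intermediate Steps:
$T = 32607401098$ ($T = - 2 \left(-93445 + 356\right) \left(122893 + 52248\right) = - 2 \left(\left(-93089\right) 175141\right) = \left(-2\right) \left(-16303700549\right) = 32607401098$)
$T + \left(-74\right) 48 \left(\left(-2\right) \left(-3\right) - 1\right) = 32607401098 + \left(-74\right) 48 \left(\left(-2\right) \left(-3\right) - 1\right) = 32607401098 - 3552 \left(6 - 1\right) = 32607401098 - 17760 = 32607383338$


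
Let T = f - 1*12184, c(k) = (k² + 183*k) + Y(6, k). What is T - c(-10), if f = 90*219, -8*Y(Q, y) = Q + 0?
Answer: 37027/4 ≈ 9256.8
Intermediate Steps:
Y(Q, y) = -Q/8 (Y(Q, y) = -(Q + 0)/8 = -Q/8)
c(k) = -¾ + k² + 183*k (c(k) = (k² + 183*k) - ⅛*6 = (k² + 183*k) - ¾ = -¾ + k² + 183*k)
f = 19710
T = 7526 (T = 19710 - 1*12184 = 19710 - 12184 = 7526)
T - c(-10) = 7526 - (-¾ + (-10)² + 183*(-10)) = 7526 - (-¾ + 100 - 1830) = 7526 - 1*(-6923/4) = 7526 + 6923/4 = 37027/4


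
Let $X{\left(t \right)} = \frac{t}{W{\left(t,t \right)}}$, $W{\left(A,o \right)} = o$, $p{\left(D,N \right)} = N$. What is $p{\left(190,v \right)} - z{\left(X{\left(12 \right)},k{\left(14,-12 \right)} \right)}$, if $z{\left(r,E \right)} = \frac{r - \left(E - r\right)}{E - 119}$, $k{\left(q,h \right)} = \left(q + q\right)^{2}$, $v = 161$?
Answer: $\frac{107847}{665} \approx 162.18$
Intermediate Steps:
$k{\left(q,h \right)} = 4 q^{2}$ ($k{\left(q,h \right)} = \left(2 q\right)^{2} = 4 q^{2}$)
$X{\left(t \right)} = 1$ ($X{\left(t \right)} = \frac{t}{t} = 1$)
$z{\left(r,E \right)} = \frac{- E + 2 r}{-119 + E}$
$p{\left(190,v \right)} - z{\left(X{\left(12 \right)},k{\left(14,-12 \right)} \right)} = 161 - \frac{- 4 \cdot 14^{2} + 2 \cdot 1}{-119 + 4 \cdot 14^{2}} = 161 - \frac{- 4 \cdot 196 + 2}{-119 + 4 \cdot 196} = 161 - \frac{\left(-1\right) 784 + 2}{-119 + 784} = 161 - \frac{-784 + 2}{665} = 161 - \frac{1}{665} \left(-782\right) = 161 - - \frac{782}{665} = 161 + \frac{782}{665} = \frac{107847}{665}$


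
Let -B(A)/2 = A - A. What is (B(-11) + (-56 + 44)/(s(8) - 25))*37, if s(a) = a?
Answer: 444/17 ≈ 26.118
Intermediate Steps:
B(A) = 0 (B(A) = -2*(A - A) = -2*0 = 0)
(B(-11) + (-56 + 44)/(s(8) - 25))*37 = (0 + (-56 + 44)/(8 - 25))*37 = (0 - 12/(-17))*37 = (0 - 12*(-1/17))*37 = (0 + 12/17)*37 = (12/17)*37 = 444/17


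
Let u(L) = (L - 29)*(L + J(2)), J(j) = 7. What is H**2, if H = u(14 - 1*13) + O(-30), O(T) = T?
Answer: 64516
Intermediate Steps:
u(L) = (-29 + L)*(7 + L) (u(L) = (L - 29)*(L + 7) = (-29 + L)*(7 + L))
H = -254 (H = (-203 + (14 - 1*13)**2 - 22*(14 - 1*13)) - 30 = (-203 + (14 - 13)**2 - 22*(14 - 13)) - 30 = (-203 + 1**2 - 22*1) - 30 = (-203 + 1 - 22) - 30 = -224 - 30 = -254)
H**2 = (-254)**2 = 64516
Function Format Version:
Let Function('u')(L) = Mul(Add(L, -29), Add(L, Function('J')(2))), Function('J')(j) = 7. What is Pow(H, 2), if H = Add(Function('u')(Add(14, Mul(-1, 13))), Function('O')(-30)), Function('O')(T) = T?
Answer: 64516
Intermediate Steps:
Function('u')(L) = Mul(Add(-29, L), Add(7, L)) (Function('u')(L) = Mul(Add(L, -29), Add(L, 7)) = Mul(Add(-29, L), Add(7, L)))
H = -254 (H = Add(Add(-203, Pow(Add(14, Mul(-1, 13)), 2), Mul(-22, Add(14, Mul(-1, 13)))), -30) = Add(Add(-203, Pow(Add(14, -13), 2), Mul(-22, Add(14, -13))), -30) = Add(Add(-203, Pow(1, 2), Mul(-22, 1)), -30) = Add(Add(-203, 1, -22), -30) = Add(-224, -30) = -254)
Pow(H, 2) = Pow(-254, 2) = 64516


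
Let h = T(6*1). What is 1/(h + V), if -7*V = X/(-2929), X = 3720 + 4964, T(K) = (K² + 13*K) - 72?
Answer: 20503/869810 ≈ 0.023572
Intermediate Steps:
T(K) = -72 + K² + 13*K
X = 8684
h = 42 (h = -72 + (6*1)² + 13*(6*1) = -72 + 6² + 13*6 = -72 + 36 + 78 = 42)
V = 8684/20503 (V = -8684/(7*(-2929)) = -8684*(-1)/(7*2929) = -⅐*(-8684/2929) = 8684/20503 ≈ 0.42355)
1/(h + V) = 1/(42 + 8684/20503) = 1/(869810/20503) = 20503/869810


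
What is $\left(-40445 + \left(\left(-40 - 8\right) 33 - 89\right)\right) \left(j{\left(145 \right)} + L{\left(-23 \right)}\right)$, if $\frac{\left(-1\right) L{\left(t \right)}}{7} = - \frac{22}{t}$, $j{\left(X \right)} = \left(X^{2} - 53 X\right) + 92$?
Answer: $- \frac{13005280276}{23} \approx -5.6545 \cdot 10^{8}$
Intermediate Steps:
$j{\left(X \right)} = 92 + X^{2} - 53 X$
$L{\left(t \right)} = \frac{154}{t}$ ($L{\left(t \right)} = - 7 \left(- \frac{22}{t}\right) = \frac{154}{t}$)
$\left(-40445 + \left(\left(-40 - 8\right) 33 - 89\right)\right) \left(j{\left(145 \right)} + L{\left(-23 \right)}\right) = \left(-40445 + \left(\left(-40 - 8\right) 33 - 89\right)\right) \left(\left(92 + 145^{2} - 7685\right) + \frac{154}{-23}\right) = \left(-40445 + \left(\left(-40 - 8\right) 33 - 89\right)\right) \left(\left(92 + 21025 - 7685\right) + 154 \left(- \frac{1}{23}\right)\right) = \left(-40445 - 1673\right) \left(13432 - \frac{154}{23}\right) = \left(-40445 - 1673\right) \frac{308782}{23} = \left(-42118\right) \frac{308782}{23} = - \frac{13005280276}{23}$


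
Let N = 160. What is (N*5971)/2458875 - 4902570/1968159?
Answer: -678300428434/322630464075 ≈ -2.1024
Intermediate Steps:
(N*5971)/2458875 - 4902570/1968159 = (160*5971)/2458875 - 4902570/1968159 = 955360*(1/2458875) - 4902570*1/1968159 = 191072/491775 - 1634190/656053 = -678300428434/322630464075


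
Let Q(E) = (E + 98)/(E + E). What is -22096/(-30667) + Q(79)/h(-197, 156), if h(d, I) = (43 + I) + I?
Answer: 1244792699/1720112030 ≈ 0.72367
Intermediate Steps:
Q(E) = (98 + E)/(2*E) (Q(E) = (98 + E)/((2*E)) = (98 + E)*(1/(2*E)) = (98 + E)/(2*E))
h(d, I) = 43 + 2*I
-22096/(-30667) + Q(79)/h(-197, 156) = -22096/(-30667) + ((½)*(98 + 79)/79)/(43 + 2*156) = -22096*(-1/30667) + ((½)*(1/79)*177)/(43 + 312) = 22096/30667 + (177/158)/355 = 22096/30667 + (177/158)*(1/355) = 22096/30667 + 177/56090 = 1244792699/1720112030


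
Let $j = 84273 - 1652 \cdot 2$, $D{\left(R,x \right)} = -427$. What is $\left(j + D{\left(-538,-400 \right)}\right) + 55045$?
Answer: $135587$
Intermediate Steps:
$j = 80969$ ($j = 84273 - 3304 = 80969$)
$\left(j + D{\left(-538,-400 \right)}\right) + 55045 = \left(80969 - 427\right) + 55045 = 80542 + 55045 = 135587$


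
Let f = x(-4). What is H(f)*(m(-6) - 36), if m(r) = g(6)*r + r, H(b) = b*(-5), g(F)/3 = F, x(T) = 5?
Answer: 3750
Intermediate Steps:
f = 5
g(F) = 3*F
H(b) = -5*b
m(r) = 19*r (m(r) = (3*6)*r + r = 18*r + r = 19*r)
H(f)*(m(-6) - 36) = (-5*5)*(19*(-6) - 36) = -25*(-114 - 36) = -25*(-150) = 3750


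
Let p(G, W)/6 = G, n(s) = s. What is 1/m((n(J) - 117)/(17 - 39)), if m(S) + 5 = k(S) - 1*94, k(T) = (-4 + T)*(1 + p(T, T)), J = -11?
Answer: -121/4079 ≈ -0.029664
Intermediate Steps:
p(G, W) = 6*G
k(T) = (1 + 6*T)*(-4 + T) (k(T) = (-4 + T)*(1 + 6*T) = (1 + 6*T)*(-4 + T))
m(S) = -103 - 23*S + 6*S**2 (m(S) = -5 + ((-4 - 23*S + 6*S**2) - 1*94) = -5 + ((-4 - 23*S + 6*S**2) - 94) = -5 + (-98 - 23*S + 6*S**2) = -103 - 23*S + 6*S**2)
1/m((n(J) - 117)/(17 - 39)) = 1/(-103 - 23*(-11 - 117)/(17 - 39) + 6*((-11 - 117)/(17 - 39))**2) = 1/(-103 - (-2944)/(-22) + 6*(-128/(-22))**2) = 1/(-103 - (-2944)*(-1)/22 + 6*(-128*(-1/22))**2) = 1/(-103 - 23*64/11 + 6*(64/11)**2) = 1/(-103 - 1472/11 + 6*(4096/121)) = 1/(-103 - 1472/11 + 24576/121) = 1/(-4079/121) = -121/4079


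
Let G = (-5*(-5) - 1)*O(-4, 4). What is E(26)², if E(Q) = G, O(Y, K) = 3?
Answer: 5184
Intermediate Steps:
G = 72 (G = (-5*(-5) - 1)*3 = (25 - 1)*3 = 24*3 = 72)
E(Q) = 72
E(26)² = 72² = 5184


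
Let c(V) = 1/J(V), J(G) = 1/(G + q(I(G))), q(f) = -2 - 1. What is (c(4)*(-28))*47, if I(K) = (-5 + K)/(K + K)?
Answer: -1316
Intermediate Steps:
I(K) = (-5 + K)/(2*K) (I(K) = (-5 + K)/((2*K)) = (-5 + K)*(1/(2*K)) = (-5 + K)/(2*K))
q(f) = -3
J(G) = 1/(-3 + G) (J(G) = 1/(G - 3) = 1/(-3 + G))
c(V) = -3 + V (c(V) = 1/(1/(-3 + V)) = -3 + V)
(c(4)*(-28))*47 = ((-3 + 4)*(-28))*47 = (1*(-28))*47 = -28*47 = -1316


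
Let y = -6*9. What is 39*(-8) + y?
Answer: -366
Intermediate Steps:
y = -54
39*(-8) + y = 39*(-8) - 54 = -312 - 54 = -366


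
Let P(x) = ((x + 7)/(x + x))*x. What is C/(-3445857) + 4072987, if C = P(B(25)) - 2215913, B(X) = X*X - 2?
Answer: 14034932980457/3445857 ≈ 4.0730e+6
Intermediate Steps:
B(X) = -2 + X**2 (B(X) = X**2 - 2 = -2 + X**2)
P(x) = 7/2 + x/2 (P(x) = ((7 + x)/((2*x)))*x = ((7 + x)*(1/(2*x)))*x = ((7 + x)/(2*x))*x = 7/2 + x/2)
C = -2215598 (C = (7/2 + (-2 + 25**2)/2) - 2215913 = (7/2 + (-2 + 625)/2) - 2215913 = (7/2 + (1/2)*623) - 2215913 = (7/2 + 623/2) - 2215913 = 315 - 2215913 = -2215598)
C/(-3445857) + 4072987 = -2215598/(-3445857) + 4072987 = -2215598*(-1/3445857) + 4072987 = 2215598/3445857 + 4072987 = 14034932980457/3445857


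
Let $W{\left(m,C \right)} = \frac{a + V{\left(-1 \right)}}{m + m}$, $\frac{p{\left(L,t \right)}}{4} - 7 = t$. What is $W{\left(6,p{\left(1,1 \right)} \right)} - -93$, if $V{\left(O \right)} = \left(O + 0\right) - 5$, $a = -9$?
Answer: $\frac{367}{4} \approx 91.75$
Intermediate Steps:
$p{\left(L,t \right)} = 28 + 4 t$
$V{\left(O \right)} = -5 + O$ ($V{\left(O \right)} = O - 5 = -5 + O$)
$W{\left(m,C \right)} = - \frac{15}{2 m}$ ($W{\left(m,C \right)} = \frac{-9 - 6}{m + m} = \frac{-9 - 6}{2 m} = - 15 \frac{1}{2 m} = - \frac{15}{2 m}$)
$W{\left(6,p{\left(1,1 \right)} \right)} - -93 = - \frac{15}{2 \cdot 6} - -93 = \left(- \frac{15}{2}\right) \frac{1}{6} + 93 = - \frac{5}{4} + 93 = \frac{367}{4}$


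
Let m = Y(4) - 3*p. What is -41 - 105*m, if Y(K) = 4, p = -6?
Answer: -2351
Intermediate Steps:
m = 22 (m = 4 - 3*(-6) = 4 + 18 = 22)
-41 - 105*m = -41 - 105*22 = -41 - 2310 = -2351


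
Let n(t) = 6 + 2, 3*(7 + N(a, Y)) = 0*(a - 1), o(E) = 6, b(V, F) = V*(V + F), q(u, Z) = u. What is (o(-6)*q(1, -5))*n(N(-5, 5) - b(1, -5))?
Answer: 48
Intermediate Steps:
b(V, F) = V*(F + V)
N(a, Y) = -7 (N(a, Y) = -7 + (0*(a - 1))/3 = -7 + (0*(-1 + a))/3 = -7 + (1/3)*0 = -7 + 0 = -7)
n(t) = 8
(o(-6)*q(1, -5))*n(N(-5, 5) - b(1, -5)) = (6*1)*8 = 6*8 = 48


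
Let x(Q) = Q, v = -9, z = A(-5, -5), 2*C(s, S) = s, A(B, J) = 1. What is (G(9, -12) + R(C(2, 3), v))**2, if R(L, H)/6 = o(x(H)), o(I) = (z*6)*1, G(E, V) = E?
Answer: 2025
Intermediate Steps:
C(s, S) = s/2
z = 1
o(I) = 6 (o(I) = (1*6)*1 = 6*1 = 6)
R(L, H) = 36 (R(L, H) = 6*6 = 36)
(G(9, -12) + R(C(2, 3), v))**2 = (9 + 36)**2 = 45**2 = 2025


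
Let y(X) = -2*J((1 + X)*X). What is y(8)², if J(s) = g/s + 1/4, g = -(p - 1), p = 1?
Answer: ¼ ≈ 0.25000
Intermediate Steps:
g = 0 (g = -(1 - 1) = -1*0 = 0)
J(s) = ¼ (J(s) = 0/s + 1/4 = 0 + 1*(¼) = 0 + ¼ = ¼)
y(X) = -½ (y(X) = -2*¼ = -½)
y(8)² = (-½)² = ¼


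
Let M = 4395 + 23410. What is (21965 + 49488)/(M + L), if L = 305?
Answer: 71453/28110 ≈ 2.5419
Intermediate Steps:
M = 27805
(21965 + 49488)/(M + L) = (21965 + 49488)/(27805 + 305) = 71453/28110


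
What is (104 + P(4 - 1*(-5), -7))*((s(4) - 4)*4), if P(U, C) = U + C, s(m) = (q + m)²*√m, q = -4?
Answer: -1696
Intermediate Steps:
s(m) = √m*(-4 + m)² (s(m) = (-4 + m)²*√m = √m*(-4 + m)²)
P(U, C) = C + U
(104 + P(4 - 1*(-5), -7))*((s(4) - 4)*4) = (104 + (-7 + (4 - 1*(-5))))*((√4*(-4 + 4)² - 4)*4) = (104 + (-7 + (4 + 5)))*((2*0² - 4)*4) = (104 + (-7 + 9))*((2*0 - 4)*4) = (104 + 2)*((0 - 4)*4) = 106*(-4*4) = 106*(-16) = -1696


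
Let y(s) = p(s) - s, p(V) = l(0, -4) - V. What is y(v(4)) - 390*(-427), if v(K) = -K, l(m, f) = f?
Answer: 166534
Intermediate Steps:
p(V) = -4 - V
y(s) = -4 - 2*s (y(s) = (-4 - s) - s = -4 - 2*s)
y(v(4)) - 390*(-427) = (-4 - (-2)*4) - 390*(-427) = (-4 - 2*(-4)) + 166530 = (-4 + 8) + 166530 = 4 + 166530 = 166534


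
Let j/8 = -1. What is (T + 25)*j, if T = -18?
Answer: -56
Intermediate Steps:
j = -8 (j = 8*(-1) = -8)
(T + 25)*j = (-18 + 25)*(-8) = 7*(-8) = -56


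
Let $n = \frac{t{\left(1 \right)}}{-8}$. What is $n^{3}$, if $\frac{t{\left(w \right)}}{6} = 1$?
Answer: $- \frac{27}{64} \approx -0.42188$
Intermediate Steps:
$t{\left(w \right)} = 6$ ($t{\left(w \right)} = 6 \cdot 1 = 6$)
$n = - \frac{3}{4}$ ($n = \frac{6}{-8} = 6 \left(- \frac{1}{8}\right) = - \frac{3}{4} \approx -0.75$)
$n^{3} = \left(- \frac{3}{4}\right)^{3} = - \frac{27}{64}$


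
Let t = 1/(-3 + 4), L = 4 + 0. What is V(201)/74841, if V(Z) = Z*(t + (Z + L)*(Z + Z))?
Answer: 5521537/24947 ≈ 221.33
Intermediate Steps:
L = 4
t = 1 (t = 1/1 = 1)
V(Z) = Z*(1 + 2*Z*(4 + Z)) (V(Z) = Z*(1 + (Z + 4)*(Z + Z)) = Z*(1 + (4 + Z)*(2*Z)) = Z*(1 + 2*Z*(4 + Z)))
V(201)/74841 = (201*(1 + 2*201**2 + 8*201))/74841 = (201*(1 + 2*40401 + 1608))*(1/74841) = (201*(1 + 80802 + 1608))*(1/74841) = (201*82411)*(1/74841) = 16564611*(1/74841) = 5521537/24947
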